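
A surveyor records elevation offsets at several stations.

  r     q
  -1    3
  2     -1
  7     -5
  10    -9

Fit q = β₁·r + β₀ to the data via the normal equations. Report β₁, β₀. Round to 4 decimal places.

β₁ = -1.0411, β₀ = 1.6849

Sums needed: Σr·r = 154, Σr = 18, Σ1 = 4.
And Σr·q = -130, Σq = -12.
AᵀA·[β₁, β₀]ᵀ = Aᵀq becomes [[154, 18]; [18, 4]]·[β₁, β₀]ᵀ = [-130, -12]ᵀ.
det = 154·4 − 18² = 292.
β₁ = ((-130)·4 − 18·(-12))/292 = -76/73; β₀ = (154·(-12) − 18·(-130))/292 = 123/73.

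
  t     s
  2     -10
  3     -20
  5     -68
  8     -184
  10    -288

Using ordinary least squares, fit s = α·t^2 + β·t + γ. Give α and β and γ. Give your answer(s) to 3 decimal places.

α = -3.020, β = 1.175, γ = 1.420

XᵀX·[α, β, γ]ᵀ = Xᵀs reads: 14818·α + 1672·β + 202·γ = -42496;  1672·α + 202·β + 28·γ = -4772;  202·α + 28·β + 5·γ = -570.
(Σt^2·t^2 = 14818, Σt^2·t = 1672, Σt^2 = 202, Σt·t = 202, Σt = 28, Σ1 = 5, Σt^2·s = -42496, Σt·s = -4772, Σs = -570.)
Inverting the 3×3 Gram matrix, [α, β, γ]ᵀ = [-31862/10551, 12398/10551, 4994/3517]ᵀ.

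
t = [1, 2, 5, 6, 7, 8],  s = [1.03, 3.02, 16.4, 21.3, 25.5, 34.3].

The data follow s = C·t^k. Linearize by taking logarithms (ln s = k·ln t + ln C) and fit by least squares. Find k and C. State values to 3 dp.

Taking logs, ln s = k·ln t + ln C, so regress ln s on ln t.
Σln t = 8.1197, Σ(ln t)² = 14.3918, Σln s = 13.7646, Σln t·ln s = 24.4019.
Equations: 14.3918·k + 8.1197·ln C = 24.4019;  8.1197·k + 6·ln C = 13.7646.
Δ = 14.3918·6 − (8.1197)² = 20.4213; k = (24.4019·6 − 8.1197·13.7646)/20.4213 = 1.69661, ln C = (14.3918·13.7646 − 8.1197·24.4019)/20.4213 = -0.00189, so C = exp(-0.00189) = 0.99811.

k = 1.697, C = 0.998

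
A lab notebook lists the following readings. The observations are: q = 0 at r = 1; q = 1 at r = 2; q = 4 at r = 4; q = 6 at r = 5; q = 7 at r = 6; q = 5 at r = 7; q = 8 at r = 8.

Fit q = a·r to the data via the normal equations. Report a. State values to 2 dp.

a = 0.97

From the data, Σr·r = 195.
For Aᵀq: Σr·q = 189.
a = 189/195 = 0.969231.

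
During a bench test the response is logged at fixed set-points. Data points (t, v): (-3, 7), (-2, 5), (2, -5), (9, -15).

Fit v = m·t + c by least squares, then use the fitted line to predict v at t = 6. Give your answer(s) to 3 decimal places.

v̂ = -10.292

From the data, Σt·t = 98, Σt = 6, Σ1 = 4.
Moment sums: Σt·v = -176, Σv = -8.
So AᵀA·[m, c]ᵀ = Aᵀv: [[98, 6]; [6, 4]]·[m, c]ᵀ = [-176, -8]ᵀ.
Δ = 98·4 − 6² = 356.
m = ((-176)·4 − 6·(-8))/356 = -164/89; c = (98·(-8) − 6·(-176))/356 = 68/89.
At t = 6: v̂ = (-164/89)·(6) + (68/89)·(1) = -916/89.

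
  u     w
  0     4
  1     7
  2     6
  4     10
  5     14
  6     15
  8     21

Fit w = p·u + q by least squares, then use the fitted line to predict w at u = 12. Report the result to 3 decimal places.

The normal system MᵀM·[p, q]ᵀ = Mᵀw is [[146, 26]; [26, 7]]·[p, q]ᵀ = [387, 77]ᵀ.
Eliminating q: 7·(row 1) − 26·(row 2) gives 346·p = 7·387 − 26·77 = 707, so p = 707/346.
Then q = (77 − 26·(707/346))/7 = 590/173.
At u = 12: ŵ = (707/346)·(12) + (590/173)·(1) = 4832/173.

ŵ = 27.931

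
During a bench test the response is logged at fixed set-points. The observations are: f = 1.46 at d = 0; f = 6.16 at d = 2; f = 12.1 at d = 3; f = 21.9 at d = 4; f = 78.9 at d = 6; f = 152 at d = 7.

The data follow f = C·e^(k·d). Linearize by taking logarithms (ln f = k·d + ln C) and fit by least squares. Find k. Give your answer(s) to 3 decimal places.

k = 0.657

With ln fᵢ as the transformed response and dᵢ as the regressor:
AᵀA = [[114.0000, 22.0000]; [22.0000, 6]], rhs = [84.8380, 17.1683]ᵀ  (here Σd = 22.0000, Σ(d)² = 114.0000, Σln f = 17.1683, Σd·ln f = 84.8380).
Solving (det = 200.0000): k = 0.65663, ln C = 0.45374.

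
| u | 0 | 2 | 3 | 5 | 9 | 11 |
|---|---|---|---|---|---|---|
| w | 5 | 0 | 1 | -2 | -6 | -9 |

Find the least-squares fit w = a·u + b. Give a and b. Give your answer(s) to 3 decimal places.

a = -1.167, b = 4.000

Normal-equation sums: Σu·u = 240, Σu = 30, Σ1 = 6.
And Σu·w = -160, Σw = -11.
Normal equations: [[240, 30]; [30, 6]]·[a, b]ᵀ = [-160, -11]ᵀ.
det = 240·6 − 30² = 540.
a = ((-160)·6 − 30·(-11))/540 = -7/6; b = (240·(-11) − 30·(-160))/540 = 4.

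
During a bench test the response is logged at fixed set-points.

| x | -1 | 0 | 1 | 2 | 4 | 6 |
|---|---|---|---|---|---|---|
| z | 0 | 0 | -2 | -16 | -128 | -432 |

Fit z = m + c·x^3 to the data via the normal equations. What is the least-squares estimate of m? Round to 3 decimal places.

m = -0.460

Forming AᵀA = [[6, 288]; [288, 50818]] and Aᵀz = [-578, -101634]ᵀ gives AᵀA·[m, c]ᵀ = Aᵀz.
Eliminating c: 50818·(row 1) − 288·(row 2) gives 221964·m = 50818·(-578) − 288·(-101634) = -102212, so m = -25553/55491.
Then c = ((-101634) − 288·(-25553/55491))/50818 = -36945/18497.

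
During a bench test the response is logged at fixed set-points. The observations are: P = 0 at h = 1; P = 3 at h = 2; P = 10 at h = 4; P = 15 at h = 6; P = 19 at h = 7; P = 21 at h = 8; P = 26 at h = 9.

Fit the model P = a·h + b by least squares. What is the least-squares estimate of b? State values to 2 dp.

Compute the Gram sums: Σh·h = 251, Σh = 37, Σ1 = 7.
Right-hand side: Σh·P = 671, ΣP = 94.
So MᵀM·[a, b]ᵀ = MᵀP: [[251, 37]; [37, 7]]·[a, b]ᵀ = [671, 94]ᵀ.
Δ = 251·7 − 37² = 388.
a = (671·7 − 37·94)/388 = 1219/388; b = (251·94 − 37·671)/388 = -1233/388.

b = -3.18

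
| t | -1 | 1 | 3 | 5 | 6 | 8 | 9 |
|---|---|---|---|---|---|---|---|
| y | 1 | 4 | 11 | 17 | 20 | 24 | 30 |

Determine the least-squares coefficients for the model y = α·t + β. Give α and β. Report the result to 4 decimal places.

With design matrix X, XᵀX = [[217, 31]; [31, 7]] and Xᵀy = [703, 107]ᵀ.
Δ = 217·7 − 31² = 558.
α = (703·7 − 31·107)/558 = 802/279; β = (217·107 − 31·703)/558 = 23/9.

α = 2.8746, β = 2.5556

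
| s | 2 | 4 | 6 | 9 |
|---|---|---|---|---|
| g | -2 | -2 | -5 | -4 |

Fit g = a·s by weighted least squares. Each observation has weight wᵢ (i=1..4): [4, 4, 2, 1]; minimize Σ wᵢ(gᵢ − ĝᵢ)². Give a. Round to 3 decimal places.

a = -0.618

Sums needed: Σwᵢ·s·s = 233.
And Σwᵢ·s·g = -144.
Hence a = -144 / 233 ≈ -0.618026.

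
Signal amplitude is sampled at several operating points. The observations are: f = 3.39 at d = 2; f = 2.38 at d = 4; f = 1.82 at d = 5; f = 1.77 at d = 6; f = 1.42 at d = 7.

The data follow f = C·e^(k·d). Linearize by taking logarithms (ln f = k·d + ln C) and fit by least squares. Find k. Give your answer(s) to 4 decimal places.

k = -0.1713

Taking logs, ln f = k·d + ln C, so regress ln f on d.
Sums: Σd = 24.0000, Σ(d)² = 130.0000, Σln f = 3.6084, Σd·ln f = 14.7847.
Normal system: [[130.0000, 24.0000]; [24.0000, 5]]·[k, ln C]ᵀ = [14.7847, 3.6084]ᵀ.
Δ = 130.0000·5 − (24.0000)² = 74.0000; k = (14.7847·5 − 24.0000·3.6084)/74.0000 = -0.17133, ln C = (130.0000·3.6084 − 24.0000·14.7847)/74.0000 = 1.54404.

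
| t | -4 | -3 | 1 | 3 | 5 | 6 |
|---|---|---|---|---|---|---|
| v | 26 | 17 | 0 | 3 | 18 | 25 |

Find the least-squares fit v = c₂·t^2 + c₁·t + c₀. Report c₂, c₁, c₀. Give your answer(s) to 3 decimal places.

From the data, Σt^2·t^2 = 2340, Σt^2·t = 278, Σt^2 = 96, Σt·t = 96, Σt = 8, Σ1 = 6.
And Σt^2·v = 1946, Σt·v = 94, Σv = 89.
So XᵀX·[c₂, c₁, c₀]ᵀ = Xᵀv: [[2340, 278, 96]; [278, 96, 8]; [96, 8, 6]]·[c₂, c₁, c₀]ᵀ = [1946, 94, 89]ᵀ.
Solving the 3×3 system (Gaussian elimination) gives c₂ = 12061/11527, c₁ = -24533/11527, c₀ = 21437/23054.

c₂ = 1.046, c₁ = -2.128, c₀ = 0.930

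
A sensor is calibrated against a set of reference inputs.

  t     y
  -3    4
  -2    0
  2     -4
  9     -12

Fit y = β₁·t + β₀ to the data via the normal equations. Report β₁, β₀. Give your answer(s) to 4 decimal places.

β₁ = -1.2360, β₀ = -1.1461

Sums needed: Σt·t = 98, Σt = 6, Σ1 = 4.
And Σt·y = -128, Σy = -12.
Normal equations: [[98, 6]; [6, 4]]·[β₁, β₀]ᵀ = [-128, -12]ᵀ.
det = 98·4 − 6² = 356.
β₁ = ((-128)·4 − 6·(-12))/356 = -110/89; β₀ = (98·(-12) − 6·(-128))/356 = -102/89.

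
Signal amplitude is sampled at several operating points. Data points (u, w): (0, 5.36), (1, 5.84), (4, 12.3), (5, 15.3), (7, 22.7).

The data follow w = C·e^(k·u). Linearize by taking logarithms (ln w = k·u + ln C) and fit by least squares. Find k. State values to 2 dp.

k = 0.22

Let Y = ln w. Fitting Y = k·u + ln C by least squares:
Σu = 17.0000, Σ(u)² = 91.0000, Σln w = 11.8035, Σu·ln w = 47.2989.
Equations: 91.0000·k + 17.0000·ln C = 47.2989;  17.0000·k + 5·ln C = 11.8035.
Slope k = (n·Σu·ln w − Σu·Σln w)/(n·Σ(u)² − (Σu)²) = (5·47.2989 − 17.0000·11.8035)/166.0000 = 0.21587; ln C = (Σln w − k·Σu)/n = 1.62673.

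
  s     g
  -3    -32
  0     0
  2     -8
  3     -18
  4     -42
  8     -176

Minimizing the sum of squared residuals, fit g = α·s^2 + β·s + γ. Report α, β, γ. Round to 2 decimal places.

From the data, Σs^2·s^2 = 4530, Σs^2·s = 584, Σs^2 = 102, Σs·s = 102, Σs = 14, Σ1 = 6.
For Mᵀg: Σs^2·g = -12418, Σs·g = -1550, Σg = -276.
MᵀM·[α, β, γ]ᵀ = Mᵀg becomes [[4530, 584, 102]; [584, 102, 14]; [102, 14, 6]]·[α, β, γ]ᵀ = [-12418, -1550, -276]ᵀ.
Inverting the 3×3 Gram matrix, [α, β, γ]ᵀ = [-33329/11121, 7001/3707, 6020/11121]ᵀ.

α = -3.00, β = 1.89, γ = 0.54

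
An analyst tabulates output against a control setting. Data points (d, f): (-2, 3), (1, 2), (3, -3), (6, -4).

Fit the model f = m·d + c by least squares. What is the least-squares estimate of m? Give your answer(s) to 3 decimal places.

From the data, Σd·d = 50, Σd = 8, Σ1 = 4.
And Σd·f = -37, Σf = -2.
det = 50·4 − 8² = 136.
m = ((-37)·4 − 8·(-2))/136 = -33/34; c = (50·(-2) − 8·(-37))/136 = 49/34.

m = -0.971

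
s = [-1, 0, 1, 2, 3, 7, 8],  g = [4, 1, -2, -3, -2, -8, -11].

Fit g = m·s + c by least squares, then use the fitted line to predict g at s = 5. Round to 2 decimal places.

ĝ = -6.08

From the data, Σs·s = 128, Σs = 20, Σ1 = 7.
For Xᵀg: Σs·g = -162, Σg = -21.
So XᵀX·[m, c]ᵀ = Xᵀg: [[128, 20]; [20, 7]]·[m, c]ᵀ = [-162, -21]ᵀ.
Eliminating c: 7·(row 1) − 20·(row 2) gives 496·m = 7·(-162) − 20·(-21) = -714, so m = -357/248.
Then c = ((-21) − 20·(-357/248))/7 = 69/62.
At s = 5: ĝ = (-357/248)·(5) + (69/62)·(1) = -1509/248.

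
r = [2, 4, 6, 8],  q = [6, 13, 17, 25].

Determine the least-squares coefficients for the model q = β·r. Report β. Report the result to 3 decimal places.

Normal-equation sums: Σr·r = 120.
And Σr·q = 366.
Normal equations: [[120]]·[β]ᵀ = [366]ᵀ.
Hence β = 366 / 120 ≈ 3.05.

β = 3.050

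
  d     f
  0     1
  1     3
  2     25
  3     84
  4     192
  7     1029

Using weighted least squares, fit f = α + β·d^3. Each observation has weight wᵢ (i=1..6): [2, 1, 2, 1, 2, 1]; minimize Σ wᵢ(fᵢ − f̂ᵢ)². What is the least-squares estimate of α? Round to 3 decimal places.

The normal equations are: 9·α + 515·β = 1552;  515·α + 126699·β = 380194.
(Σwᵢ·1 = 9, Σwᵢ·d^3 = 515, Σwᵢ·d^3·d^3 = 126699, Σwᵢ·f = 1552, Σwᵢ·d^3·f = 380194.)
det = 9·126699 − 515² = 875066.
α = (1552·126699 − 515·380194)/875066 = 418469/437533; β = (9·380194 − 515·1552)/875066 = 1311233/437533.

α = 0.956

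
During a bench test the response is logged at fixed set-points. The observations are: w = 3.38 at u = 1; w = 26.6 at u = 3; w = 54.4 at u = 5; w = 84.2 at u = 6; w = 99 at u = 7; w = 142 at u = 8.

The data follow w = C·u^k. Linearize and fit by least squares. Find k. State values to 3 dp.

Linearized form: ln w = k·ln u + ln C. From the 6 transformed points,
Sums: Σln u = 8.5252, Σ(ln u)² = 15.1183, Σln w = 22.4793, Σln u·ln w = 37.2266.
Normal system: [[15.1183, 8.5252]; [8.5252, 6]]·[k, ln C]ᵀ = [37.2266, 22.4793]ᵀ.
Slope k = (n·Σln u·ln w − Σln u·Σln w)/(n·Σ(ln u)² − (Σln u)²) = (6·37.2266 − 8.5252·22.4793)/18.0313 = 1.75916; ln C = (Σln w − k·Σln u)/n = 1.24702.

k = 1.759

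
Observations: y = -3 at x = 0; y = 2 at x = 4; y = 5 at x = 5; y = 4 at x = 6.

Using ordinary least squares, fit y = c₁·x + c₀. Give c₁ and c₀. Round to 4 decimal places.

c₁ = 1.3012, c₀ = -2.8795

Normal-equation sums: Σx·x = 77, Σx = 15, Σ1 = 4.
For Aᵀy: Σx·y = 57, Σy = 8.
Eliminating c₀: 4·(row 1) − 15·(row 2) gives 83·c₁ = 4·57 − 15·8 = 108, so c₁ = 108/83.
Then c₀ = (8 − 15·(108/83))/4 = -239/83.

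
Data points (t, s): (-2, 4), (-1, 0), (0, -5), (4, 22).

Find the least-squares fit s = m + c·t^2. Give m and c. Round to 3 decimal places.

AᵀA·[m, c]ᵀ = Aᵀs reads: 4·m + 21·c = 21;  21·m + 273·c = 368.
det = 4·273 − 21² = 651.
m = (21·273 − 21·368)/651 = -95/31; c = (4·368 − 21·21)/651 = 1031/651.

m = -3.065, c = 1.584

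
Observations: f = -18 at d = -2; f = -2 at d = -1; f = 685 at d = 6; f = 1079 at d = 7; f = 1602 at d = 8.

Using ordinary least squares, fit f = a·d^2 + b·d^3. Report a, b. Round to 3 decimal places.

Forming MᵀM = [[7810, 57318]; [57318, 426514]] and Mᵀf = [179985, 1338427]ᵀ gives MᵀM·[a, b]ᵀ = Mᵀf.
Eliminating b: 426514·(row 1) − 57318·(row 2) gives 45721216·a = 426514·179985 − 57318·1338427 = 50163504, so a = 3135219/2857576.
Then b = (1338427 − 57318·(3135219/2857576))/426514 = 8545915/2857576.

a = 1.097, b = 2.991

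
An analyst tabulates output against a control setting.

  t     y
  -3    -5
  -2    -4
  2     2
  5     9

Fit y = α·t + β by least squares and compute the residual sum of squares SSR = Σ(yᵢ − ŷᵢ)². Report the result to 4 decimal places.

From the data, Σt·t = 42, Σt = 2, Σ1 = 4.
Right-hand side: Σt·y = 72, Σy = 2.
AᵀA·[α, β]ᵀ = Aᵀy becomes [[42, 2]; [2, 4]]·[α, β]ᵀ = [72, 2]ᵀ.
Eliminating β: 4·(row 1) − 2·(row 2) gives 164·α = 4·72 − 2·2 = 284, so α = 71/41.
Then β = (2 − 2·(71/41))/4 = -15/41.
Residuals: 23/41, -7/41, -45/41, 29/41; SSR = 84/41.

SSR = 2.0488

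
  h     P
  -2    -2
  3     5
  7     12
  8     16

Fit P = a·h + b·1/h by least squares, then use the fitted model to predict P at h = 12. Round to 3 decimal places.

P̂ = 23.049

The normal equations are: 126·a + 4·b = 231;  4·a + (11209/28224)·b = 134/21.
(Σh·h = 126, Σh·1/h = 4, Σ1/h·1/h = 11209/28224, Σh·P = 231, Σ1/h·P = 134/21.)
Eliminating b: (11209/28224)·(row 1) − 4·(row 2) gives (7625/224)·a = (11209/28224)·231 − 4·(134/21) = 29665/448, so a = 5933/3050.
Then b = ((134/21) − 4·(5933/3050))/(11209/28224) = -5376/1525.
At h = 12: P̂ = (5933/3050)·(12) + (-5376/1525)·(1/12) = 1406/61.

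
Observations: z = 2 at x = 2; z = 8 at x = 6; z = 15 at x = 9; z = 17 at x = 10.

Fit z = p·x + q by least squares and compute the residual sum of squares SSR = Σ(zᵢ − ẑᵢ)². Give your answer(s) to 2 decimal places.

Entries of MᵀM: Σx·x = 221, Σx = 27, Σ1 = 4.
Right-hand side: Σx·z = 357, Σz = 42.
Normal equations: [[221, 27]; [27, 4]]·[p, q]ᵀ = [357, 42]ᵀ.
Δ = 221·4 − 27² = 155.
p = (357·4 − 27·42)/155 = 294/155; q = (221·42 − 27·357)/155 = -357/155.
Residuals: 79/155, -167/155, 36/155, 52/155; SSR = 246/155.

SSR = 1.59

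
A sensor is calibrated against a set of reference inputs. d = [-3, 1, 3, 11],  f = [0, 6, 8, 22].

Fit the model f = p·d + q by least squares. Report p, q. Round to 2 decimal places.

p = 1.58, q = 4.27

Setting ∂/∂p … = 0 gives: 140·p + 12·q = 272;  12·p + 4·q = 36.
Δ = 140·4 − 12² = 416.
p = (272·4 − 12·36)/416 = 41/26; q = (140·36 − 12·272)/416 = 111/26.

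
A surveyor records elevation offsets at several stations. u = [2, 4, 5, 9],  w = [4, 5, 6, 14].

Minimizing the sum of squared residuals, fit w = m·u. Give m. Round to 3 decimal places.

Normal-equation sums: Σu·u = 126.
Right-hand side: Σu·w = 184.
m = 184/126 = 1.46032.

m = 1.460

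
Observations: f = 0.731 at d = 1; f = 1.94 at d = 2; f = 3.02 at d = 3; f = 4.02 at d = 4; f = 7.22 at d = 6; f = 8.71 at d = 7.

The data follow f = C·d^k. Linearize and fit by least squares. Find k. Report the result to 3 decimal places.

k = 1.253

Taking logs, ln f = k·ln d + ln C, so regress ln f on ln d.
Sums: Σln d = 6.9157, Σ(ln d)² = 10.6062, Σln f = 6.9872, Σln d·ln f = 11.3562.
Normal system: [[10.6062, 6.9157]; [6.9157, 6]]·[k, ln C]ᵀ = [11.3562, 6.9872]ᵀ.
Δ = 10.6062·6 − (6.9157)² = 15.8099; k = (11.3562·6 − 6.9157·6.9872)/15.8099 = 1.25338, ln C = (10.6062·6.9872 − 6.9157·11.3562)/15.8099 = -0.28014.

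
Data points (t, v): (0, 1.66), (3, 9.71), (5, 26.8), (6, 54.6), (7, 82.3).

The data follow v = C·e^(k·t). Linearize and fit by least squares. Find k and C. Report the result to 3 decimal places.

Let Y = ln v. Fitting Y = k·t + ln C by least squares:
Σt = 21.0000, Σ(t)² = 119.0000, Σln v = 14.4788, Σt·ln v = 78.1343.
Equations: 119.0000·k + 21.0000·ln C = 78.1343;  21.0000·k + 5·ln C = 14.4788.
Δ = 119.0000·5 − (21.0000)² = 154.0000; k = (78.1343·5 − 21.0000·14.4788)/154.0000 = 0.56245, ln C = (119.0000·14.4788 − 21.0000·78.1343)/154.0000 = 0.53347, so C = exp(0.53347) = 1.70485.

k = 0.562, C = 1.705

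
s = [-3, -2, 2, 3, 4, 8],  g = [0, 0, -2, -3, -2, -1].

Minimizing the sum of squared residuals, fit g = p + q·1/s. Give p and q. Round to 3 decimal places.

p = -1.162, q = -2.735

Sums needed: Σ1 = 6, Σ1/s = 3/8, Σ1/s·1/s = 461/576.
Right-hand side: Σg = -8, Σ1/s·g = -21/8.
So AᵀA·[p, q]ᵀ = Aᵀg: [[6, 3/8]; [3/8, 461/576]]·[p, q]ᵀ = [-8, -21/8]ᵀ.
det = 6·(461/576) − (3/8)² = 895/192.
p = ((-8)·(461/576) − (3/8)·(-21/8))/(895/192) = -3121/2685; q = (6·(-21/8) − (3/8)·(-8))/(895/192) = -2448/895.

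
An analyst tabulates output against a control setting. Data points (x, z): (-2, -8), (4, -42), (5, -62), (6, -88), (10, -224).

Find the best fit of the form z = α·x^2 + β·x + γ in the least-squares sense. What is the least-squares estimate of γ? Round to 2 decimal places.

γ = -3.10

Compute the Gram sums: Σx^2·x^2 = 12193, Σx^2·x = 1397, Σx^2 = 181, Σx·x = 181, Σx = 23, Σ1 = 5.
Right-hand side: Σx^2·z = -27822, Σx·z = -3230, Σz = -424.
Solving the 3×3 system (Gaussian elimination) gives α = -269723/132051, β = -222617/132051, γ = -136638/44017.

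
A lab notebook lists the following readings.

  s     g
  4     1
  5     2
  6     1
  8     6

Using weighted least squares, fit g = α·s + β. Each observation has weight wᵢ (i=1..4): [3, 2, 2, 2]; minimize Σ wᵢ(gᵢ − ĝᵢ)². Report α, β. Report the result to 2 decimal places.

α = 1.15, β = -4.08

The normal equations are: 298·α + 50·β = 140;  50·α + 9·β = 21.
Eliminating β: 9·(row 1) − 50·(row 2) gives 182·α = 9·140 − 50·21 = 210, so α = 15/13.
Then β = (21 − 50·(15/13))/9 = -53/13.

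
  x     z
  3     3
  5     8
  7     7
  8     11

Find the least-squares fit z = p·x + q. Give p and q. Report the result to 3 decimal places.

The normal system MᵀM·[p, q]ᵀ = Mᵀz is [[147, 23]; [23, 4]]·[p, q]ᵀ = [186, 29]ᵀ.
Δ = 147·4 − 23² = 59.
p = (186·4 − 23·29)/59 = 77/59; q = (147·29 − 23·186)/59 = -15/59.

p = 1.305, q = -0.254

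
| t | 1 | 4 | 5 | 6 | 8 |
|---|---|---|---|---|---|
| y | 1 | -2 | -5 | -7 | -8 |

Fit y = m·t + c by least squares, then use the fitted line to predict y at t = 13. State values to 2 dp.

ŷ = -15.58

Forming AᵀA = [[142, 24]; [24, 5]] and Aᵀy = [-138, -21]ᵀ gives AᵀA·[m, c]ᵀ = Aᵀy.
Determinant 142·5 − 24² = 134.
m = ((-138)·5 − 24·(-21))/134 = -93/67; c = (142·(-21) − 24·(-138))/134 = 165/67.
At t = 13: ŷ = (-93/67)·(13) + (165/67)·(1) = -1044/67.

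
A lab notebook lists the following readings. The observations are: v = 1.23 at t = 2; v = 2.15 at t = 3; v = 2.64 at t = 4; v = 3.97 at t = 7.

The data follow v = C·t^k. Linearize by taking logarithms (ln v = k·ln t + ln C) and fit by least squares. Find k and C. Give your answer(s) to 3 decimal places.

Taking logs, ln v = k·ln t + ln C, so regress ln v on ln t.
AᵀA = [[7.3958, 5.1240]; [5.1240, 4]], rhs = [5.0132, 3.3220]ᵀ  (here Σln t = 5.1240, Σ(ln t)² = 7.3958, Σln v = 3.3220, Σln t·ln v = 5.0132).
Solving (det = 3.3281): k = 0.91066, ln C = -0.33604, so C = exp(-0.33604) = 0.71459.

k = 0.911, C = 0.715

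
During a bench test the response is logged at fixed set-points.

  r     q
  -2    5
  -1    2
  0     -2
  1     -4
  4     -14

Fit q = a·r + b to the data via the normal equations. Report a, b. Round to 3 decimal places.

a = -3.151, b = -1.340

Compute the Gram sums: Σr·r = 22, Σr = 2, Σ1 = 5.
And Σr·q = -72, Σq = -13.
Normal equations: [[22, 2]; [2, 5]]·[a, b]ᵀ = [-72, -13]ᵀ.
Eliminating b: 5·(row 1) − 2·(row 2) gives 106·a = 5·(-72) − 2·(-13) = -334, so a = -167/53.
Then b = ((-13) − 2·(-167/53))/5 = -71/53.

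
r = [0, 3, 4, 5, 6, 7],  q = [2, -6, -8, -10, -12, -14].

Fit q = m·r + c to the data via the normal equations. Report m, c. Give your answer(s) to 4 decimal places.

Entries of MᵀM: Σr·r = 135, Σr = 25, Σ1 = 6.
Right-hand side: Σr·q = -270, Σq = -48.
So MᵀM·[m, c]ᵀ = Mᵀq: [[135, 25]; [25, 6]]·[m, c]ᵀ = [-270, -48]ᵀ.
Δ = 135·6 − 25² = 185.
m = ((-270)·6 − 25·(-48))/185 = -84/37; c = (135·(-48) − 25·(-270))/185 = 54/37.

m = -2.2703, c = 1.4595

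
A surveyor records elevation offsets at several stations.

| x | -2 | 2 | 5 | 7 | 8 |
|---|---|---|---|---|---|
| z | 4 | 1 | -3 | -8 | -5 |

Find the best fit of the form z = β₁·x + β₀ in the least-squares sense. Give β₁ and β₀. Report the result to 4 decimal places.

β₁ = -1.1061, β₀ = 2.2242

MᵀM·[β₁, β₀]ᵀ = Mᵀz reads: 146·β₁ + 20·β₀ = -117;  20·β₁ + 5·β₀ = -11.
(Σx·x = 146, Σx = 20, Σ1 = 5, Σx·z = -117, Σz = -11.)
Δ = 146·5 − 20² = 330.
β₁ = ((-117)·5 − 20·(-11))/330 = -73/66; β₀ = (146·(-11) − 20·(-117))/330 = 367/165.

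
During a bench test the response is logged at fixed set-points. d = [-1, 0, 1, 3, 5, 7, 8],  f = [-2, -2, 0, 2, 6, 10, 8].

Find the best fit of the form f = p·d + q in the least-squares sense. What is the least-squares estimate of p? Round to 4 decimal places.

p = 1.3580

Normal-equation sums: Σd·d = 149, Σd = 23, Σ1 = 7.
Right-hand side: Σd·f = 172, Σf = 22.
Eliminating q: 7·(row 1) − 23·(row 2) gives 514·p = 7·172 − 23·22 = 698, so p = 349/257.
Then q = (22 − 23·(349/257))/7 = -339/257.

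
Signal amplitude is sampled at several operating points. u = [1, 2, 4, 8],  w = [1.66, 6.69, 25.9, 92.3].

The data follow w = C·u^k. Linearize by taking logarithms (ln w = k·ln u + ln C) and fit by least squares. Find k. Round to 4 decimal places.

Linearized form: ln w = k·ln u + ln C. From the 4 transformed points,
Σln u = 4.1589, Σ(ln u)² = 6.7263, Σln w = 10.1867, Σln u·ln w = 15.2383.
Normal system: [[6.7263, 4.1589]; [4.1589, 4]]·[k, ln C]ᵀ = [15.2383, 10.1867]ᵀ.
Δ = 6.7263·4 − (4.1589)² = 9.6091; k = (15.2383·4 − 4.1589·10.1867)/9.6091 = 1.93441, ln C = (6.7263·10.1867 − 4.1589·15.2383)/9.6091 = 0.53543.

k = 1.9344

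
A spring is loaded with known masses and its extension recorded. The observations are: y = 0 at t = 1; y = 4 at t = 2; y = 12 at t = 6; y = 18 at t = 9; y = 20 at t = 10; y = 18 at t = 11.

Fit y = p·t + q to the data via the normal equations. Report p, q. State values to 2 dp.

Forming MᵀM = [[343, 39]; [39, 6]] and Mᵀy = [640, 72]ᵀ gives MᵀM·[p, q]ᵀ = Mᵀy.
Eliminating q: 6·(row 1) − 39·(row 2) gives 537·p = 6·640 − 39·72 = 1032, so p = 344/179.
Then q = (72 − 39·(344/179))/6 = -88/179.

p = 1.92, q = -0.49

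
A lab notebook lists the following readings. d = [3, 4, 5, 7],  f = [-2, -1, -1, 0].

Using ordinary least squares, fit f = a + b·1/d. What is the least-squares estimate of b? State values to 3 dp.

The normal system AᵀA·[a, b]ᵀ = Aᵀf is [[4, 389/420]; [389/420, 41281/176400]]·[a, b]ᵀ = [-4, -67/60]ᵀ.
Δ = 4·(41281/176400) − (389/420)² = 4601/58800.
a = ((-4)·(41281/176400) − (389/420)·(-67/60))/(4601/58800) = 17317/13803; b = (4·(-67/60) − (389/420)·(-4))/(4601/58800) = -44800/4601.

b = -9.737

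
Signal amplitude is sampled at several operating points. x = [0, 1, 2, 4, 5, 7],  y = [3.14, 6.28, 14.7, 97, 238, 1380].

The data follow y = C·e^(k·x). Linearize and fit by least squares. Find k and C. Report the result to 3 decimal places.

k = 0.885, C = 2.781

Taking logs, ln y = k·x + ln C, so regress ln y on x.
Σx = 19.0000, Σ(x)² = 95.0000, Σln y = 22.9463, Σx·ln y = 103.4821.
Normal system: [[95.0000, 19.0000]; [19.0000, 6]]·[k, ln C]ᵀ = [103.4821, 22.9463]ᵀ.
Δ = 95.0000·6 − (19.0000)² = 209.0000; k = (103.4821·6 − 19.0000·22.9463)/209.0000 = 0.88476, ln C = (95.0000·22.9463 − 19.0000·103.4821)/209.0000 = 1.02265, so C = exp(1.02265) = 2.78056.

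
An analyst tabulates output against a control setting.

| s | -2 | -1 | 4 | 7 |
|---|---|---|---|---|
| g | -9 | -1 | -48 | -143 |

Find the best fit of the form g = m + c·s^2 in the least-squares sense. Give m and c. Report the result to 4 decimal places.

m = 1.6159, c = -2.9638

Setting ∂/∂m … = 0 gives: 4·m + 70·c = -201;  70·m + 2674·c = -7812.
Determinant 4·2674 − 70² = 5796.
m = ((-201)·2674 − 70·(-7812))/5796 = 223/138; c = (4·(-7812) − 70·(-201))/5796 = -409/138.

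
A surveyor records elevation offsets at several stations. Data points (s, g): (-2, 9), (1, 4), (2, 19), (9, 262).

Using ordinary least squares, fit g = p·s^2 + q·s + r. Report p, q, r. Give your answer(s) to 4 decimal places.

Sums needed: Σs^2·s^2 = 6594, Σs^2·s = 730, Σs^2 = 90, Σs·s = 90, Σs = 10, Σ1 = 4.
For Aᵀg: Σs^2·g = 21338, Σs·g = 2382, Σg = 294.
Normal equations: [[6594, 730, 90]; [730, 90, 10]; [90, 10, 4]]·[p, q, r]ᵀ = [21338, 2382, 294]ᵀ.
Row-reducing yields p = 6263/2098, q = 22507/10490, r = 1016/1049.

p = 2.9852, q = 2.1456, r = 0.9685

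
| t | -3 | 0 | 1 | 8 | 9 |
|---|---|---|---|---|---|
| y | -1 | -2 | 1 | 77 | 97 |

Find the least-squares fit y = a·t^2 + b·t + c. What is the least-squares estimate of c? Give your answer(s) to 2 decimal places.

The normal system MᵀM·[a, b, c]ᵀ = Mᵀy is [[10739, 1215, 155]; [1215, 155, 15]; [155, 15, 5]]·[a, b, c]ᵀ = [12777, 1493, 172]ᵀ.
Row-reducing yields a = 2155/2256, b = 8907/3760, c = -6539/2820.

c = -2.32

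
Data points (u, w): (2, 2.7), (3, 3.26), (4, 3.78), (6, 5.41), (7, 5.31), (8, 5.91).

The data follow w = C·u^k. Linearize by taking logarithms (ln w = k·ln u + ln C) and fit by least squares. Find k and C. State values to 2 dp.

Taking logs, ln w = k·ln u + ln C, so regress ln w on ln u.
AᵀA = [[14.9303, 8.9952]; [8.9952, 6]], rhs = [13.7984, 8.6392]ᵀ  (here Σln u = 8.9952, Σ(ln u)² = 14.9303, Σln w = 8.6392, Σln u·ln w = 13.7984).
Δ = 14.9303·6 − (8.9952)² = 8.6686; k = (13.7984·6 − 8.9952·8.6392)/8.6686 = 0.58594, ln C = (14.9303·8.6392 − 8.9952·13.7984)/8.6686 = 0.56143, so C = exp(0.56143) = 1.75318.

k = 0.59, C = 1.75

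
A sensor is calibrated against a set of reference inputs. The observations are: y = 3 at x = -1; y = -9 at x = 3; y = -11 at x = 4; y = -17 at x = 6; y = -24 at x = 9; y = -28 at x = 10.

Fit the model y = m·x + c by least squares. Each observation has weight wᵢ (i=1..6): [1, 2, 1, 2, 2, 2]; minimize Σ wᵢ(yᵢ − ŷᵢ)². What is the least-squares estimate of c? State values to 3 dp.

c = -0.325

From the data, Σwᵢ·x·x = 469, Σwᵢ·x = 59, Σwᵢ·1 = 10.
For MᵀWy: Σwᵢ·x·y = -1297, Σwᵢ·y = -164.
det = 469·10 − 59² = 1209.
m = ((-1297)·10 − 59·(-164))/1209 = -1098/403; c = (469·(-164) − 59·(-1297))/1209 = -131/403.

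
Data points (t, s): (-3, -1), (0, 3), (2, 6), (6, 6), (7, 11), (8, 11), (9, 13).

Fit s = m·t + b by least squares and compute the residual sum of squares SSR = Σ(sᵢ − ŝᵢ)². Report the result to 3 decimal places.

SSR = 12.442

Forming XᵀX = [[243, 29]; [29, 7]] and Xᵀs = [333, 49]ᵀ gives XᵀX·[m, b]ᵀ = Xᵀs.
det = 243·7 − 29² = 860.
m = (333·7 − 29·49)/860 = 91/86; b = (243·49 − 29·333)/860 = 225/86.
Residuals: -19/43, 33/86, 109/86, -255/86, 42/43, -7/86, 37/43; SSR = 535/43.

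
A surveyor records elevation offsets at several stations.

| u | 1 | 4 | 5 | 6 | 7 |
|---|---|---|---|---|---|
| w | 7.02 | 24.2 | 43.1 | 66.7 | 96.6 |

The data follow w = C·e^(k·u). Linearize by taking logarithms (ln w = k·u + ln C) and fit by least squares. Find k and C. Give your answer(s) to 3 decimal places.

k = 0.445, C = 4.429

Linearized form: ln w = k·u + ln C. From the 5 transformed points,
Σu = 23.0000, Σ(u)² = 127.0000, Σln w = 17.6694, Σu·ln w = 90.7071.
Normal system: [[127.0000, 23.0000]; [23.0000, 5]]·[k, ln C]ᵀ = [90.7071, 17.6694]ᵀ.
Slope k = (n·Σu·ln w − Σu·Σln w)/(n·Σ(u)² − (Σu)²) = (5·90.7071 − 23.0000·17.6694)/106.0000 = 0.44470; ln C = (Σln w − k·Σu)/n = 1.48825, so C = exp(1.48825) = 4.42932.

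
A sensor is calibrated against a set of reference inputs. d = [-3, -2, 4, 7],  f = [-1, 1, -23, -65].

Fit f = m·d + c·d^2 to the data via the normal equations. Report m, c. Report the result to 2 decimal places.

With design matrix M, MᵀM = [[78, 372]; [372, 2754]] and Mᵀf = [-546, -3558]ᵀ.
Determinant 78·2754 − 372² = 76428.
m = ((-546)·2754 − 372·(-3558))/76428 = -5003/2123; c = (78·(-3558) − 372·(-546))/76428 = -2067/2123.

m = -2.36, c = -0.97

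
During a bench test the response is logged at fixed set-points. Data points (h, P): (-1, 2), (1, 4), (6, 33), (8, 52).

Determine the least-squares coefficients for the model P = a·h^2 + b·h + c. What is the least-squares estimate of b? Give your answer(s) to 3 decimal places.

b = 1.363

Forming XᵀX = [[5394, 728, 102]; [728, 102, 14]; [102, 14, 4]] and XᵀP = [4522, 616, 91]ᵀ gives XᵀX·[a, b, c]ᵀ = XᵀP.
Solving the 3×3 system (Gaussian elimination) gives a = 17/28, b = 289/212, c = 3705/1484.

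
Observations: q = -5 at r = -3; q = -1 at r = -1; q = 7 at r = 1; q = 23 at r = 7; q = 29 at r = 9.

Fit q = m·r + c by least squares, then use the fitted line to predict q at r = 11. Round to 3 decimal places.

The normal system XᵀX·[m, c]ᵀ = Xᵀq is [[141, 13]; [13, 5]]·[m, c]ᵀ = [445, 53]ᵀ.
Eliminating c: 5·(row 1) − 13·(row 2) gives 536·m = 5·445 − 13·53 = 1536, so m = 192/67.
Then c = (53 − 13·(192/67))/5 = 211/67.
At r = 11: q̂ = (192/67)·(11) + (211/67)·(1) = 2323/67.

q̂ = 34.672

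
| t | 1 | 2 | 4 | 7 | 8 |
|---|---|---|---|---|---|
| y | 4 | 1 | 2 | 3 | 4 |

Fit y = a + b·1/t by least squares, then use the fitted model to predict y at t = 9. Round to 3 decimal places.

Forming MᵀM = [[5, 113/56]; [113/56, 4229/3136]] and Mᵀy = [14, 83/14]ᵀ gives MᵀM·[a, b]ᵀ = Mᵀy.
Δ = 5·(4229/3136) − (113/56)² = 1047/392.
a = (14·(4229/3136) − (113/56)·(83/14))/(1047/392) = 3615/1396; b = (5·(83/14) − (113/56)·14)/(1047/392) = 182/349.
At t = 9: ŷ = (3615/1396)·(1) + (182/349)·(1/9) = 33263/12564.

ŷ = 2.647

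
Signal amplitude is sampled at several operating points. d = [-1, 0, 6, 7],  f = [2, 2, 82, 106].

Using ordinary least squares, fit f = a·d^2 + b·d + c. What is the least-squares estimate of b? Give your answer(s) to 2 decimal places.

Entries of AᵀA: Σd^2·d^2 = 3698, Σd^2·d = 558, Σd^2 = 86, Σd·d = 86, Σd = 12, Σ1 = 4.
For Aᵀf: Σd^2·f = 8148, Σd·f = 1232, Σf = 192.
Solving the 3×3 system (Gaussian elimination) gives a = 12/7, b = 496/175, c = 66/25.

b = 2.83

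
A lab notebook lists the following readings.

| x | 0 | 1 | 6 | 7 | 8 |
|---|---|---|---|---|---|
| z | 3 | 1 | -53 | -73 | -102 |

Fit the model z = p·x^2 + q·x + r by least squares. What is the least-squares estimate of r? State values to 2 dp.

r = 2.04

From the data, Σx^2·x^2 = 7794, Σx^2·x = 1072, Σx^2 = 150, Σx·x = 150, Σx = 22, Σ1 = 5.
Moment sums: Σx^2·z = -12012, Σx·z = -1644, Σz = -224.
So MᵀM·[p, q, r]ᵀ = Mᵀz: [[7794, 1072, 150]; [1072, 150, 22]; [150, 22, 5]]·[p, q, r]ᵀ = [-12012, -1644, -224]ᵀ.
Row-reducing yields p = -12842/6871, q = 14418/6871, r = 14000/6871.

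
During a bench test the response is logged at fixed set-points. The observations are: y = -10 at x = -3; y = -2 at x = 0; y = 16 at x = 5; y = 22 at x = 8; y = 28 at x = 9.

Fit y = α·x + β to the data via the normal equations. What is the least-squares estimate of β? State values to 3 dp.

From the data, Σx·x = 179, Σx = 19, Σ1 = 5.
For Mᵀy: Σx·y = 538, Σy = 54.
Normal equations: [[179, 19]; [19, 5]]·[α, β]ᵀ = [538, 54]ᵀ.
Determinant 179·5 − 19² = 534.
α = (538·5 − 19·54)/534 = 832/267; β = (179·54 − 19·538)/534 = -278/267.

β = -1.041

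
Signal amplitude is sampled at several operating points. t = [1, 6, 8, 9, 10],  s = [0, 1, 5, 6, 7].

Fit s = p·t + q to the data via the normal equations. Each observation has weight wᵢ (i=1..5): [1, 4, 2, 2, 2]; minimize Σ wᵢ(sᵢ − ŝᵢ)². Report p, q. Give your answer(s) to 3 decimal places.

The normal equations are: 635·p + 79·q = 352;  79·p + 11·q = 40.
(Σwᵢ·t·t = 635, Σwᵢ·t = 79, Σwᵢ·1 = 11, Σwᵢ·t·s = 352, Σwᵢ·s = 40.)
det = 635·11 − 79² = 744.
p = (352·11 − 79·40)/744 = 89/93; q = (635·40 − 79·352)/744 = -301/93.

p = 0.957, q = -3.237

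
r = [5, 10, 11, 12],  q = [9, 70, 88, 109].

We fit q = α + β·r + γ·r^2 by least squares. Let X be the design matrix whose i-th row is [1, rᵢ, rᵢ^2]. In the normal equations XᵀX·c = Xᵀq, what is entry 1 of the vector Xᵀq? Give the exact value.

276

Entry 1 ↔ basis 1, so (Xᵀq)_{1} = Σᵢ qᵢ = (1)·(9) + (1)·(70) + (1)·(88) + (1)·(109) = 276.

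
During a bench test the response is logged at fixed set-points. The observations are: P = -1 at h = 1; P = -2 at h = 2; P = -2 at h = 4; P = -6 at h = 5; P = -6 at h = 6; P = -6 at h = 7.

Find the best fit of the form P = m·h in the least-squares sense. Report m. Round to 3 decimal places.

m = -0.924

From the data, Σh·h = 131.
For MᵀP: Σh·P = -121.
Hence m = -121 / 131 ≈ -0.923664.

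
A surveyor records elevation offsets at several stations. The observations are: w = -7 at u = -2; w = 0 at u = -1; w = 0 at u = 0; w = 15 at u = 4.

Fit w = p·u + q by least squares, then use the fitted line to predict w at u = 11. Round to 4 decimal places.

Forming MᵀM = [[21, 1]; [1, 4]] and Mᵀw = [74, 8]ᵀ gives MᵀM·[p, q]ᵀ = Mᵀw.
Eliminating q: 4·(row 1) − 1·(row 2) gives 83·p = 4·74 − 1·8 = 288, so p = 288/83.
Then q = (8 − 1·(288/83))/4 = 94/83.
At u = 11: ŵ = (288/83)·(11) + (94/83)·(1) = 3262/83.

ŵ = 39.3012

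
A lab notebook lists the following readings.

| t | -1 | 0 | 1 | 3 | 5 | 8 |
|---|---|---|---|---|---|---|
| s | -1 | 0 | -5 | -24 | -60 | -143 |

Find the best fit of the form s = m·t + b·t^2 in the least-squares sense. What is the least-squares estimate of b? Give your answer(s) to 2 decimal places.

b = -1.98

From the data, Σt·t = 100, Σt·t^2 = 664, Σt^2·t^2 = 4804.
Moment sums: Σt·s = -1520, Σt^2·s = -10874.
So MᵀM·[m, b]ᵀ = Mᵀs: [[100, 664]; [664, 4804]]·[m, b]ᵀ = [-1520, -10874]ᵀ.
Determinant 100·4804 − 664² = 39504.
m = ((-1520)·4804 − 664·(-10874))/39504 = -1703/823; b = (100·(-10874) − 664·(-1520))/39504 = -3255/1646.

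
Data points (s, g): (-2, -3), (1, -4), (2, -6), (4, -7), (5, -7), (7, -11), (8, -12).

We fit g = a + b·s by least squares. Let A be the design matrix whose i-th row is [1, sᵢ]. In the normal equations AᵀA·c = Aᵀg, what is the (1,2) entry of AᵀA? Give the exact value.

Row 1 ↔ basis 1, column 2 ↔ basis s, so (AᵀA)_{1,2} = Σᵢ s = (1)·(-2) + (1)·(1) + (1)·(2) + (1)·(4) + (1)·(5) + (1)·(7) + (1)·(8) = 25.

25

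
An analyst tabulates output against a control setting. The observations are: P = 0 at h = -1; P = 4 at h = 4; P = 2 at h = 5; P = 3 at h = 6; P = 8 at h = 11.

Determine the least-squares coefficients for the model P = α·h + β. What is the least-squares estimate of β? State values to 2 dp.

β = 0.22

With design matrix X, XᵀX = [[199, 25]; [25, 5]] and XᵀP = [132, 17]ᵀ.
det = 199·5 − 25² = 370.
α = (132·5 − 25·17)/370 = 47/74; β = (199·17 − 25·132)/370 = 83/370.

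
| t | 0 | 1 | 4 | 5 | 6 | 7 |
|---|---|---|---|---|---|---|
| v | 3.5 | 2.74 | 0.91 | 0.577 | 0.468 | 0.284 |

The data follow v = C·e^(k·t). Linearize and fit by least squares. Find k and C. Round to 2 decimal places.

With ln vᵢ as the transformed response and tᵢ as the regressor:
Over the data: Σt = 23.0000, Σ(t)² = 127.0000, Σln v = -0.4016, Σt·ln v = -15.4860.
Normal system: [[127.0000, 23.0000]; [23.0000, 6]]·[k, ln C]ᵀ = [-15.4860, -0.4016]ᵀ.
Δ = 127.0000·6 − (23.0000)² = 233.0000; k = (-15.4860·6 − 23.0000·-0.4016)/233.0000 = -0.35914, ln C = (127.0000·-0.4016 − 23.0000·-15.4860)/233.0000 = 1.30978, so C = exp(1.30978) = 3.70537.

k = -0.36, C = 3.71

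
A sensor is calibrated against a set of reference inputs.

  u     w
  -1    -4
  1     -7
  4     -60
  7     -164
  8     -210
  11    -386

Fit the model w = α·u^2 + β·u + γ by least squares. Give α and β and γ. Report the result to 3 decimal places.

α = -2.960, β = -2.274, γ = -2.825

Sums needed: Σu^2·u^2 = 21396, Σu^2·u = 2250, Σu^2 = 252, Σu·u = 252, Σu = 30, Σ1 = 6.
Moment sums: Σu^2·w = -69153, Σu·w = -7317, Σw = -831.
MᵀM·[α, β, γ]ᵀ = Mᵀw becomes [[21396, 2250, 252]; [2250, 252, 30]; [252, 30, 6]]·[α, β, γ]ᵀ = [-69153, -7317, -831]ᵀ.
Row-reducing yields α = -20179/6818, β = -15503/6818, γ = -9630/3409.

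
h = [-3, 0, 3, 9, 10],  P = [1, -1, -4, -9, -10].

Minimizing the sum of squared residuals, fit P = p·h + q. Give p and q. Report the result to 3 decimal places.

The normal system AᵀA·[p, q]ᵀ = AᵀP is [[199, 19]; [19, 5]]·[p, q]ᵀ = [-196, -23]ᵀ.
det = 199·5 − 19² = 634.
p = ((-196)·5 − 19·(-23))/634 = -543/634; q = (199·(-23) − 19·(-196))/634 = -853/634.

p = -0.856, q = -1.345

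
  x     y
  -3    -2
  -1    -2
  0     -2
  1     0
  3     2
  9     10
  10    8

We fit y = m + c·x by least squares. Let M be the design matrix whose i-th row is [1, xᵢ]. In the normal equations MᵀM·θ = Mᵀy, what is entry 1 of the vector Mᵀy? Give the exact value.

14

Entry 1 ↔ basis 1, so (Mᵀy)_{1} = Σᵢ yᵢ = (1)·(-2) + (1)·(-2) + (1)·(-2) + (1)·(0) + (1)·(2) + (1)·(10) + (1)·(8) = 14.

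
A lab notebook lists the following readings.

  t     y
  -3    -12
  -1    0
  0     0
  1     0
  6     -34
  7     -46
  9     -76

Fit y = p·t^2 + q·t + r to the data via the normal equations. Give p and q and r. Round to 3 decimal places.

p = -1.018, q = 0.610, r = 0.081

Sums needed: Σt^2·t^2 = 10341, Σt^2·t = 1261, Σt^2 = 177, Σt·t = 177, Σt = 19, Σ1 = 7.
Moment sums: Σt^2·y = -9742, Σt·y = -1174, Σy = -168.
Solving the 3×3 system (Gaussian elimination) gives p = -225145/221201, q = 134893/221201, r = 17990/221201.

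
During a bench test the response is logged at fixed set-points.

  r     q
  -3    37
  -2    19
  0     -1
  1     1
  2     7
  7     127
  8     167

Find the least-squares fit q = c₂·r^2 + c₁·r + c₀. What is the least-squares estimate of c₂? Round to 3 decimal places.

XᵀX·[c₂, c₁, c₀]ᵀ = Xᵀq reads: 6611·c₂ + 829·c₁ + 131·c₀ = 17349;  829·c₂ + 131·c₁ + 13·c₀ = 2091;  131·c₂ + 13·c₁ + 7·c₀ = 357.
Inverting the 3×3 Gram matrix, [c₂, c₁, c₀]ᵀ = [11067/3697, -11256/3697, 2340/3697]ᵀ.

c₂ = 2.994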